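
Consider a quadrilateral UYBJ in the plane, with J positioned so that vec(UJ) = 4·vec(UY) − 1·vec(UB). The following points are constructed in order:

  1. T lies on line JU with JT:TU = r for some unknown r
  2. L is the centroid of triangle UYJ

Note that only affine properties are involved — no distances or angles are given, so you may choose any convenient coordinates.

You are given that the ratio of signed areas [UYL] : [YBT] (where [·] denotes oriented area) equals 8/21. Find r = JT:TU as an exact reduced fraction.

r = 3/5

Work in coordinates with U = (0, 0), Y = (1, 0), B = (0, 1), J = (4, -1).
1. With JT:TU = r, write λ = r/(r+1) so T = J + λ·(U−J); T is affine-linear in λ
2. L is the centroid of triangle UYJ ⇒ L = (5/3, -1/3)
Every point depending on T is an affine combination of T and λ-independent points, so each such coordinate is linear in λ; the λ² term in each signed area is a multiple of (U−J)×(U−J) = 0, so 2·[UYL] and 2·[YBT] are each linear in λ. Evaluating at λ=0 and λ=1:
  2·[UYL] = -1/3,   2·[YBT] = 3·λ − 2
So [UYL]:[YBT] = (-1/3) / (3·λ − 2). Setting this equal to 8/21:
  -1/3 = 8/21·(3·λ − 2)  ⇒  λ = 3/8
Then r = λ/(1−λ) = (3/8)/(5/8) = 3/5. Check: with r = 3/5, T = (5/2, -5/8) and [UYL]:[YBT] = 8/21 as required.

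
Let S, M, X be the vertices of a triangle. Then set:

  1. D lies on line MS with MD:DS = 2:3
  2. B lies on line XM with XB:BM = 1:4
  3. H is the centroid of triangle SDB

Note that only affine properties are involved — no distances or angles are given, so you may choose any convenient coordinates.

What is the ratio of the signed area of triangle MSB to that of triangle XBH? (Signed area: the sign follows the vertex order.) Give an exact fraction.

[MSB]:[XBH] = 60/7

Work in coordinates with S = (0, 0), M = (1, 0), X = (0, 1).
1. D lies on line MS with MD:DS = 2:3 ⇒ D = (3/5, 0)
2. B lies on line XM with XB:BM = 1:4 ⇒ B = (1/5, 4/5)
3. H is the centroid of triangle SDB ⇒ H = (4/15, 4/15)
2·[MSB] = -4/5, 2·[XBH] = -7/75
[MSB]:[XBH] = -4/5:-7/75 = 60/7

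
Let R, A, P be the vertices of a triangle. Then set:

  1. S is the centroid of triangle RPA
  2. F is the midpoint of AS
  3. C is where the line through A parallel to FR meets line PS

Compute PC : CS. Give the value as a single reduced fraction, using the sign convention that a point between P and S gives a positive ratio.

Choose coordinates R = (0, 0), A = (1, 0), P = (0, 1).
1. S is the centroid of triangle RPA ⇒ S = (1/3, 1/3)
2. F is the midpoint of AS ⇒ F = (2/3, 1/6)
3. C is where the line through A parallel to FR meets line PS ⇒ C = (5/9, -1/9)
C = P + t·(S−P) with t = 5/3, so PC:CS = t:(1−t) = 5/3:-2/3

PC:CS = -5/2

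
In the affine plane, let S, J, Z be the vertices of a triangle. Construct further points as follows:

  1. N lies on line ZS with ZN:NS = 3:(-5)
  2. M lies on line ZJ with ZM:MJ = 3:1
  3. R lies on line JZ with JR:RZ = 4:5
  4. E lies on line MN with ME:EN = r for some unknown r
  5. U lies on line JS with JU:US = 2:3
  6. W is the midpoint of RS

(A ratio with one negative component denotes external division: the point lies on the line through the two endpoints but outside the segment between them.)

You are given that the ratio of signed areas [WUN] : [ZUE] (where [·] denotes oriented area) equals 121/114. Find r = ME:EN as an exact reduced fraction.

Choose coordinates S = (0, 0), J = (1, 0), Z = (0, 1).
1. N lies on line ZS with ZN:NS = 3:(-5) ⇒ N = (0, 5/2)
2. M lies on line ZJ with ZM:MJ = 3:1 ⇒ M = (3/4, 1/4)
3. R lies on line JZ with JR:RZ = 4:5 ⇒ R = (5/9, 4/9)
4. With ME:EN = r, write λ = r/(r+1) so E = M + λ·(N−M); E is affine-linear in λ
5. U lies on line JS with JU:US = 2:3 ⇒ U = (3/5, 0)
6. W is the midpoint of RS ⇒ W = (5/18, 2/9)
Every point depending on E is an affine combination of E and λ-independent points, so each such coordinate is linear in λ; the λ² term in each signed area is a multiple of (N−M)×(N−M) = 0, so 2·[WUN] and 2·[ZUE] are each linear in λ. Evaluating at λ=0 and λ=1:
  2·[WUN] = 121/180,   2·[ZUE] = 3/5·λ + 3/10
So [WUN]:[ZUE] = (121/180) / (3/5·λ + 3/10). Setting this equal to 121/114:
  121/180 = 121/114·(3/5·λ + 3/10)  ⇒  λ = 5/9
Then r = λ/(1−λ) = (5/9)/(4/9) = 5/4. Check: with r = 5/4, E = (1/3, 3/2) and [WUN]:[ZUE] = 121/114 as required.

r = 5/4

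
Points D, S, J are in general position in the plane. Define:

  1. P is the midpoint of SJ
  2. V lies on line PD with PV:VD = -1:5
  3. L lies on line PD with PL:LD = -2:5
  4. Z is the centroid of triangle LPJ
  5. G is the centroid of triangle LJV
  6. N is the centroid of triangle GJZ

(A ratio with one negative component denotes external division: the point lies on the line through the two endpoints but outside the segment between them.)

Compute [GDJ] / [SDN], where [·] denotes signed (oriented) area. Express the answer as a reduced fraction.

[GDJ]:[SDN] = 105/187

Assign D = (0, 0), S = (1, 0), J = (0, 1) — the answer is frame-independent, so this choice is without loss of generality.
1. P is the midpoint of SJ ⇒ P = (1/2, 1/2)
2. V lies on line PD with PV:VD = -1:5 ⇒ V = (5/8, 5/8)
3. L lies on line PD with PL:LD = -2:5 ⇒ L = (5/6, 5/6)
4. Z is the centroid of triangle LPJ ⇒ Z = (4/9, 7/9)
5. G is the centroid of triangle LJV ⇒ G = (35/72, 59/72)
6. N is the centroid of triangle GJZ ⇒ N = (67/216, 187/216)
2·[GDJ] = -35/72, 2·[SDN] = -187/216
[GDJ]:[SDN] = -35/72:-187/216 = 105/187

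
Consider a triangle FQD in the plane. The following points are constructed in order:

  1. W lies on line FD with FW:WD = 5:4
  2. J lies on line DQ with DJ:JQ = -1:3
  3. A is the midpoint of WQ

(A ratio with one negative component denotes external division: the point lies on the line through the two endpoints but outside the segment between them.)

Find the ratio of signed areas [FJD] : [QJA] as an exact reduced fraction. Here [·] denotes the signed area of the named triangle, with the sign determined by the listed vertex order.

Work in coordinates with F = (0, 0), Q = (1, 0), D = (0, 1).
1. W lies on line FD with FW:WD = 5:4 ⇒ W = (0, 5/9)
2. J lies on line DQ with DJ:JQ = -1:3 ⇒ J = (-1/2, 3/2)
3. A is the midpoint of WQ ⇒ A = (1/2, 5/18)
2·[FJD] = -1/2, 2·[QJA] = 1/3
[FJD]:[QJA] = -1/2:1/3 = -3/2

[FJD]:[QJA] = -3/2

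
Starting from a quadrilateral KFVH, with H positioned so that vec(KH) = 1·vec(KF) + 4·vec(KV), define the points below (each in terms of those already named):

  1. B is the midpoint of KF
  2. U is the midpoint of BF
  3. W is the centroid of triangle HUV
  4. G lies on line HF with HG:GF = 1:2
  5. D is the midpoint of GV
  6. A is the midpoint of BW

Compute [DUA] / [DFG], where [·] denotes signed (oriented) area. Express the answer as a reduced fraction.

[DUA]:[DFG] = -25/192

Choose coordinates K = (0, 0), F = (1, 0), V = (0, 1), H = (1, 4).
1. B is the midpoint of KF ⇒ B = (1/2, 0)
2. U is the midpoint of BF ⇒ U = (3/4, 0)
3. W is the centroid of triangle HUV ⇒ W = (7/12, 5/3)
4. G lies on line HF with HG:GF = 1:2 ⇒ G = (1, 8/3)
5. D is the midpoint of GV ⇒ D = (1/2, 11/6)
6. A is the midpoint of BW ⇒ A = (13/24, 5/6)
2·[DUA] = -25/144, 2·[DFG] = 4/3
[DUA]:[DFG] = -25/144:4/3 = -25/192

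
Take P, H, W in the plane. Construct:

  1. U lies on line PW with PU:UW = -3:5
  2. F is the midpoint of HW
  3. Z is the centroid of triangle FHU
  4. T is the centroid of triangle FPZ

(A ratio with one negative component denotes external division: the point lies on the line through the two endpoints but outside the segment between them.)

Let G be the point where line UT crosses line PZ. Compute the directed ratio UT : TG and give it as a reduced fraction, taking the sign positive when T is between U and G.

Set P = (0, 0), H = (1, 0), W = (0, 1); any affine frame gives the same invariant.
1. U lies on line PW with PU:UW = -3:5 ⇒ U = (0, -3/2)
2. F is the midpoint of HW ⇒ F = (1/2, 1/2)
3. Z is the centroid of triangle FHU ⇒ Z = (1/2, -1/3)
4. T is the centroid of triangle FPZ ⇒ T = (1/3, 1/18)
line UT meets PZ at G = (9/32, -3/16)
T = U + t·(G−U) with t = 32/27, so UT:TG = 32/27:-5/27

UT:TG = -32/5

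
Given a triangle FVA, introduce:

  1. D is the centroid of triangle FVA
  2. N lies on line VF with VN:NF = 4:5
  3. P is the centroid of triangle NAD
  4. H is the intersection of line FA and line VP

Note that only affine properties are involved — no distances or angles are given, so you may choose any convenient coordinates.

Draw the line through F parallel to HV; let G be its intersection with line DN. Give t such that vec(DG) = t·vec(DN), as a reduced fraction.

Assign F = (0, 0), V = (1, 0), A = (0, 1) — the answer is frame-independent, so this choice is without loss of generality.
1. D is the centroid of triangle FVA ⇒ D = (1/3, 1/3)
2. N lies on line VF with VN:NF = 4:5 ⇒ N = (5/9, 0)
3. P is the centroid of triangle NAD ⇒ P = (8/27, 4/9)
4. H is the intersection of line FA and line VP ⇒ H = (0, 12/19)
through F parallel to HV: direction (1, -12/19); meets DN at G = (95/99, -20/33)
G = D + t·(N−D) with t = 31/11

t = 31/11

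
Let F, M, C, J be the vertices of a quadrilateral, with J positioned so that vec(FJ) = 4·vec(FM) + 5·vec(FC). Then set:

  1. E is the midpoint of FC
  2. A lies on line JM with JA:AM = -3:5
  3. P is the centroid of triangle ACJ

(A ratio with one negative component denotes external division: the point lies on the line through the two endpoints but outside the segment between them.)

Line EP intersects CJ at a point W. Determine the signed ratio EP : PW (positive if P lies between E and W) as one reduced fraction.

EP:PW = -3/2

Assign F = (0, 0), M = (1, 0), C = (0, 1), J = (4, 5) — the answer is frame-independent, so this choice is without loss of generality.
1. E is the midpoint of FC ⇒ E = (0, 1/2)
2. A lies on line JM with JA:AM = -3:5 ⇒ A = (17/2, 25/2)
3. P is the centroid of triangle ACJ ⇒ P = (25/6, 37/6)
line EP meets CJ at W = (25/18, 43/18)
P = E + t·(W−E) with t = 3, so EP:PW = 3:-2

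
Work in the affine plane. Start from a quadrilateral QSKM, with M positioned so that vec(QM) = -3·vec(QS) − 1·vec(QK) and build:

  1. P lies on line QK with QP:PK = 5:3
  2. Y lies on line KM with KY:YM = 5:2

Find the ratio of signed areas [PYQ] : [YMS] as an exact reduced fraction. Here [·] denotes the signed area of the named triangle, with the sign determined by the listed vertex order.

[PYQ]:[YMS] = 15/16

Choose coordinates Q = (0, 0), S = (1, 0), K = (0, 1), M = (-3, -1).
1. P lies on line QK with QP:PK = 5:3 ⇒ P = (0, 5/8)
2. Y lies on line KM with KY:YM = 5:2 ⇒ Y = (-15/7, -3/7)
2·[PYQ] = 75/56, 2·[YMS] = 10/7
[PYQ]:[YMS] = 75/56:10/7 = 15/16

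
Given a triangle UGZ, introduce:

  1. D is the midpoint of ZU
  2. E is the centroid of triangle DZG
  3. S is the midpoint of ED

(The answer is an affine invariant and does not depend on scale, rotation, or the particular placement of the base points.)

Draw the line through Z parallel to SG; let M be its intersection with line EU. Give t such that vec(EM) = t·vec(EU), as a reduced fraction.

Choose coordinates U = (0, 0), G = (1, 0), Z = (0, 1).
1. D is the midpoint of ZU ⇒ D = (0, 1/2)
2. E is the centroid of triangle DZG ⇒ E = (1/3, 1/2)
3. S is the midpoint of ED ⇒ S = (1/6, 1/2)
through Z parallel to SG: direction (5/6, -1/2); meets EU at M = (10/21, 5/7)
M = E + t·(U−E) with t = -3/7

t = -3/7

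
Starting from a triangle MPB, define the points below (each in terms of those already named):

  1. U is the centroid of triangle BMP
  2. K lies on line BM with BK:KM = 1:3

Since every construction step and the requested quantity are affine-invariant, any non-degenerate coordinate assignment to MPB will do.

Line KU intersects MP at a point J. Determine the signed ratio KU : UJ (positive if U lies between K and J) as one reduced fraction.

Set M = (0, 0), P = (1, 0), B = (0, 1); any affine frame gives the same invariant.
1. U is the centroid of triangle BMP ⇒ U = (1/3, 1/3)
2. K lies on line BM with BK:KM = 1:3 ⇒ K = (0, 3/4)
line KU meets MP at J = (3/5, 0)
U = K + t·(J−K) with t = 5/9, so KU:UJ = 5/9:4/9

KU:UJ = 5/4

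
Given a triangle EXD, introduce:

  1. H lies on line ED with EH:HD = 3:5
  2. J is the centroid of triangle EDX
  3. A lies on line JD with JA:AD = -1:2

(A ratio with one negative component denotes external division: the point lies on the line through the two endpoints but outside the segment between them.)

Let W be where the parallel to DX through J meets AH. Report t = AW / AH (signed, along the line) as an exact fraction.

t = 8

Assign E = (0, 0), X = (1, 0), D = (0, 1) — the answer is frame-independent, so this choice is without loss of generality.
1. H lies on line ED with EH:HD = 3:5 ⇒ H = (0, 3/8)
2. J is the centroid of triangle EDX ⇒ J = (1/3, 1/3)
3. A lies on line JD with JA:AD = -1:2 ⇒ A = (2/3, -1/3)
through J parallel to DX: direction (1, -1); meets AH at W = (-14/3, 16/3)
W = A + t·(H−A) with t = 8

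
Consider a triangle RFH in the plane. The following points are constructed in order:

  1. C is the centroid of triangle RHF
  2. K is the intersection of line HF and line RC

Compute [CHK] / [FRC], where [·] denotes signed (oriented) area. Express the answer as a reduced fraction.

Assign R = (0, 0), F = (1, 0), H = (0, 1) — the answer is frame-independent, so this choice is without loss of generality.
1. C is the centroid of triangle RHF ⇒ C = (1/3, 1/3)
2. K is the intersection of line HF and line RC ⇒ K = (1/2, 1/2)
2·[CHK] = -1/6, 2·[FRC] = -1/3
[CHK]:[FRC] = -1/6:-1/3 = 1/2

[CHK]:[FRC] = 1/2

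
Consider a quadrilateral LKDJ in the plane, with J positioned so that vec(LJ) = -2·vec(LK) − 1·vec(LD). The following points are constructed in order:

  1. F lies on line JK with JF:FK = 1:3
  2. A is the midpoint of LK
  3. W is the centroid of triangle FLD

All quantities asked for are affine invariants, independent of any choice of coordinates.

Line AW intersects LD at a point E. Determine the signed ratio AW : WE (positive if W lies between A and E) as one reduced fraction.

AW:WE = -11/5

Choose coordinates L = (0, 0), K = (1, 0), D = (0, 1), J = (-2, -1).
1. F lies on line JK with JF:FK = 1:3 ⇒ F = (-5/4, -3/4)
2. A is the midpoint of LK ⇒ A = (1/2, 0)
3. W is the centroid of triangle FLD ⇒ W = (-5/12, 1/12)
line AW meets LD at E = (0, 1/22)
W = A + t·(E−A) with t = 11/6, so AW:WE = 11/6:-5/6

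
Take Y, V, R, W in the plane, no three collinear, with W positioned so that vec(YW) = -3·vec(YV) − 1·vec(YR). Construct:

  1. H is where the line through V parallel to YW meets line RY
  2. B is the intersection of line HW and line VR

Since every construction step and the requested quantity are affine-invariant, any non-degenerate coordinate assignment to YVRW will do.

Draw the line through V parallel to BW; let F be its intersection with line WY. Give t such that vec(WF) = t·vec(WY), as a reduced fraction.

t = 1/3

Set Y = (0, 0), V = (1, 0), R = (0, 1), W = (-3, -1); any affine frame gives the same invariant.
1. H is where the line through V parallel to YW meets line RY ⇒ H = (0, -1/3)
2. B is the intersection of line HW and line VR ⇒ B = (12/11, -1/11)
through V parallel to BW: direction (-45/11, -10/11); meets WY at F = (-2, -2/3)
F = W + t·(Y−W) with t = 1/3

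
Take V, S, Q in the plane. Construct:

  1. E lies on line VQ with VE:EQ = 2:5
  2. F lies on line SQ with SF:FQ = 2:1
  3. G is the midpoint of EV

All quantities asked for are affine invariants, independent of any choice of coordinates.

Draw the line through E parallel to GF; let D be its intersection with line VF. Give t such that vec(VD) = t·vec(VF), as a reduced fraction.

t = 2

Assign V = (0, 0), S = (1, 0), Q = (0, 1) — the answer is frame-independent, so this choice is without loss of generality.
1. E lies on line VQ with VE:EQ = 2:5 ⇒ E = (0, 2/7)
2. F lies on line SQ with SF:FQ = 2:1 ⇒ F = (1/3, 2/3)
3. G is the midpoint of EV ⇒ G = (0, 1/7)
through E parallel to GF: direction (1/3, 11/21); meets VF at D = (2/3, 4/3)
D = V + t·(F−V) with t = 2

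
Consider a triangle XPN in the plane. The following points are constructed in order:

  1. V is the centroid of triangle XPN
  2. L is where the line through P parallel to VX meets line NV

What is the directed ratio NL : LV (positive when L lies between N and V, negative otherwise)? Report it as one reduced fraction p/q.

NL:LV = -2

Assign X = (0, 0), P = (1, 0), N = (0, 1) — the answer is frame-independent, so this choice is without loss of generality.
1. V is the centroid of triangle XPN ⇒ V = (1/3, 1/3)
2. L is where the line through P parallel to VX meets line NV ⇒ L = (2/3, -1/3)
L = N + t·(V−N) with t = 2, so NL:LV = t:(1−t) = 2:-1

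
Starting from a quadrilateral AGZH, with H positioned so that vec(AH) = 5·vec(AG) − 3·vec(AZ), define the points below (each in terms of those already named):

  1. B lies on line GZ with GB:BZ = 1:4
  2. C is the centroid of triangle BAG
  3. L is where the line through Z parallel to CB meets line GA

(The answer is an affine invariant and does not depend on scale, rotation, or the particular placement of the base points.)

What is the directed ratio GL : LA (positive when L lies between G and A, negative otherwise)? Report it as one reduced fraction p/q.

GL:LA = -5/3

Work in coordinates with A = (0, 0), G = (1, 0), Z = (0, 1), H = (5, -3).
1. B lies on line GZ with GB:BZ = 1:4 ⇒ B = (4/5, 1/5)
2. C is the centroid of triangle BAG ⇒ C = (3/5, 1/15)
3. L is where the line through Z parallel to CB meets line GA ⇒ L = (-3/2, 0)
L = G + t·(A−G) with t = 5/2, so GL:LA = t:(1−t) = 5/2:-3/2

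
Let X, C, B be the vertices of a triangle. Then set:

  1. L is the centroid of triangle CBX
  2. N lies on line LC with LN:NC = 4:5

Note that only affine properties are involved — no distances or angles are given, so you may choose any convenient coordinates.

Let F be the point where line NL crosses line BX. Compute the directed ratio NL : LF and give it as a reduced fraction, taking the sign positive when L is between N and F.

NL:LF = 8/9

Work in coordinates with X = (0, 0), C = (1, 0), B = (0, 1).
1. L is the centroid of triangle CBX ⇒ L = (1/3, 1/3)
2. N lies on line LC with LN:NC = 4:5 ⇒ N = (17/27, 5/27)
line NL meets BX at F = (0, 1/2)
L = N + t·(F−N) with t = 8/17, so NL:LF = 8/17:9/17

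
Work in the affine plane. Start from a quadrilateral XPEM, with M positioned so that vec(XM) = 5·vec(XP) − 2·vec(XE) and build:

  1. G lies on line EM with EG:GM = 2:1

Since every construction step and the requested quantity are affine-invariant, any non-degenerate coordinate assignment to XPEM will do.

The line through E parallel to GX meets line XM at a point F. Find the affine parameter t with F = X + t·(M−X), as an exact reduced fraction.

Assign X = (0, 0), P = (1, 0), E = (0, 1), M = (5, -2) — the answer is frame-independent, so this choice is without loss of generality.
1. G lies on line EM with EG:GM = 2:1 ⇒ G = (10/3, -1)
through E parallel to GX: direction (-10/3, 1); meets XM at F = (-10, 4)
F = X + t·(M−X) with t = -2

t = -2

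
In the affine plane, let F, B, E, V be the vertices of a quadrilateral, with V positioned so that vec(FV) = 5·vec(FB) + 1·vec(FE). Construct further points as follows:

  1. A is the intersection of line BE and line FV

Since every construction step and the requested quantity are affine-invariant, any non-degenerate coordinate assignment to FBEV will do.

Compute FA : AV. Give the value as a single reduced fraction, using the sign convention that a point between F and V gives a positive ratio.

FA:AV = 1/5

Choose coordinates F = (0, 0), B = (1, 0), E = (0, 1), V = (5, 1).
1. A is the intersection of line BE and line FV ⇒ A = (5/6, 1/6)
A = F + t·(V−F) with t = 1/6, so FA:AV = t:(1−t) = 1/6:5/6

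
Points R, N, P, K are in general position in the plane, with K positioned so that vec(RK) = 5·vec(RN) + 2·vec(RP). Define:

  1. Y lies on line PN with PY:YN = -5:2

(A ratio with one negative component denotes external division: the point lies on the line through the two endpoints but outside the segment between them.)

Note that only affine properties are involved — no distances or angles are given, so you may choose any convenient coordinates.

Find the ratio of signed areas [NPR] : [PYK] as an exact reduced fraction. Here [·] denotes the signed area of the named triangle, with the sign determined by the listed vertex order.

[NPR]:[PYK] = 1/10

Work in coordinates with R = (0, 0), N = (1, 0), P = (0, 1), K = (5, 2).
1. Y lies on line PN with PY:YN = -5:2 ⇒ Y = (5/3, -2/3)
2·[NPR] = 1, 2·[PYK] = 10
[NPR]:[PYK] = 1:10 = 1/10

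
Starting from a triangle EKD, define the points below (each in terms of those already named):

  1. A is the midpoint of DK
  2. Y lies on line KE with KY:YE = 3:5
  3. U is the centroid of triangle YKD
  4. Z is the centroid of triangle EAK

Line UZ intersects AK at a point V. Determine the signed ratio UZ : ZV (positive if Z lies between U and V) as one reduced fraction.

Work in coordinates with E = (0, 0), K = (1, 0), D = (0, 1).
1. A is the midpoint of DK ⇒ A = (1/2, 1/2)
2. Y lies on line KE with KY:YE = 3:5 ⇒ Y = (5/8, 0)
3. U is the centroid of triangle YKD ⇒ U = (13/24, 1/3)
4. Z is the centroid of triangle EAK ⇒ Z = (1/2, 1/6)
line UZ meets AK at V = (17/30, 13/30)
Z = U + t·(V−U) with t = -5/3, so UZ:ZV = -5/3:8/3

UZ:ZV = -5/8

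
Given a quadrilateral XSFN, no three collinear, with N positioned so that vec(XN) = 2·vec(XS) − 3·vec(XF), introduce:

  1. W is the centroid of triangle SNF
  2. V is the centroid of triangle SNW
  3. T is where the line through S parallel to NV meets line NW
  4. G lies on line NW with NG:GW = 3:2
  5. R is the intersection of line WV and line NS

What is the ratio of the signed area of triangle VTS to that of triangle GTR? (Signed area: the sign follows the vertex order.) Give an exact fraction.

Choose coordinates X = (0, 0), S = (1, 0), F = (0, 1), N = (2, -3).
1. W is the centroid of triangle SNF ⇒ W = (1, -2/3)
2. V is the centroid of triangle SNW ⇒ V = (4/3, -11/9)
3. T is where the line through S parallel to NV meets line NW ⇒ T = (3, -16/3)
4. G lies on line NW with NG:GW = 3:2 ⇒ G = (7/5, -8/5)
5. R is the intersection of line WV and line NS ⇒ R = (3/2, -3/2)
2·[VTS] = 2/3, 2·[GTR] = 8/15
[VTS]:[GTR] = 2/3:8/15 = 5/4

[VTS]:[GTR] = 5/4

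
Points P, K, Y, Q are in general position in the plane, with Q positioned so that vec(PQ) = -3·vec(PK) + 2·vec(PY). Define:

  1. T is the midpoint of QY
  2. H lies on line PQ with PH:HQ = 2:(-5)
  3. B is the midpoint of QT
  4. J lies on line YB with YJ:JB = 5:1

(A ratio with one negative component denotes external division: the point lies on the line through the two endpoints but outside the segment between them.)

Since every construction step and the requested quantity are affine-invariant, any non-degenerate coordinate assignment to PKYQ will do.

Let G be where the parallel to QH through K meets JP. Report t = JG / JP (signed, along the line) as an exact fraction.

Assign P = (0, 0), K = (1, 0), Y = (0, 1), Q = (-3, 2) — the answer is frame-independent, so this choice is without loss of generality.
1. T is the midpoint of QY ⇒ T = (-3/2, 3/2)
2. H lies on line PQ with PH:HQ = 2:(-5) ⇒ H = (2, -4/3)
3. B is the midpoint of QT ⇒ B = (-9/4, 7/4)
4. J lies on line YB with YJ:JB = 5:1 ⇒ J = (-15/8, 13/8)
through K parallel to QH: direction (5, -10/3); meets JP at G = (-10/3, 26/9)
G = J + t·(P−J) with t = -7/9

t = -7/9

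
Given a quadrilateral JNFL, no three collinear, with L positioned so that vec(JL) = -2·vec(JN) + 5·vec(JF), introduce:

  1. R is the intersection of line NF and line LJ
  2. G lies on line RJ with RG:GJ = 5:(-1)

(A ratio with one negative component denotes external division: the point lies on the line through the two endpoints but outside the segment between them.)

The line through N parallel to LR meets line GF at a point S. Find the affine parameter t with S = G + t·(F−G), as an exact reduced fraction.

Assign J = (0, 0), N = (1, 0), F = (0, 1), L = (-2, 5) — the answer is frame-independent, so this choice is without loss of generality.
1. R is the intersection of line NF and line LJ ⇒ R = (-2/3, 5/3)
2. G lies on line RJ with RG:GJ = 5:(-1) ⇒ G = (1/6, -5/12)
through N parallel to LR: direction (4/3, -10/3); meets GF at S = (-1/4, 25/8)
S = G + t·(F−G) with t = 5/2

t = 5/2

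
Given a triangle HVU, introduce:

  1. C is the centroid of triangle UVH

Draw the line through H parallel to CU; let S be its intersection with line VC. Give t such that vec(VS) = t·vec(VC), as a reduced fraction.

Choose coordinates H = (0, 0), V = (1, 0), U = (0, 1).
1. C is the centroid of triangle UVH ⇒ C = (1/3, 1/3)
through H parallel to CU: direction (-1/3, 2/3); meets VC at S = (-1/3, 2/3)
S = V + t·(C−V) with t = 2

t = 2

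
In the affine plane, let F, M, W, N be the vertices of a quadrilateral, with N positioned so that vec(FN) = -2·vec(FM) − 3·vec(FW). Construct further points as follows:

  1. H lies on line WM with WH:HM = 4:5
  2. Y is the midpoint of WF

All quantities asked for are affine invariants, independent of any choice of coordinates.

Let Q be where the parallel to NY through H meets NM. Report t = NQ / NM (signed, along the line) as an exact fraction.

Choose coordinates F = (0, 0), M = (1, 0), W = (0, 1), N = (-2, -3).
1. H lies on line WM with WH:HM = 4:5 ⇒ H = (4/9, 5/9)
2. Y is the midpoint of WF ⇒ Y = (0, 1/2)
through H parallel to NY: direction (2, 7/2); meets NM at Q = (-28/27, -55/27)
Q = N + t·(M−N) with t = 26/81

t = 26/81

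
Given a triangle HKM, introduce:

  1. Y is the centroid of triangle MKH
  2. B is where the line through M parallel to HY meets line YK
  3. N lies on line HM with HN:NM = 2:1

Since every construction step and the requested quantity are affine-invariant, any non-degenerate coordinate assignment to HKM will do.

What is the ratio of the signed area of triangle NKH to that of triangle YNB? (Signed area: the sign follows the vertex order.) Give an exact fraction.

Set H = (0, 0), K = (1, 0), M = (0, 1); any affine frame gives the same invariant.
1. Y is the centroid of triangle MKH ⇒ Y = (1/3, 1/3)
2. B is where the line through M parallel to HY meets line YK ⇒ B = (-1/3, 2/3)
3. N lies on line HM with HN:NM = 2:1 ⇒ N = (0, 2/3)
2·[NKH] = -2/3, 2·[YNB] = 1/9
[NKH]:[YNB] = -2/3:1/9 = -6

[NKH]:[YNB] = -6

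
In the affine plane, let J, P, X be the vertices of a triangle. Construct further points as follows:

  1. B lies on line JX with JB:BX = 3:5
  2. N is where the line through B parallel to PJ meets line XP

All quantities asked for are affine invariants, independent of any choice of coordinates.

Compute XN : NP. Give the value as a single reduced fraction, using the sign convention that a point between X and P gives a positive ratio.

XN:NP = 5/3

Assign J = (0, 0), P = (1, 0), X = (0, 1) — the answer is frame-independent, so this choice is without loss of generality.
1. B lies on line JX with JB:BX = 3:5 ⇒ B = (0, 3/8)
2. N is where the line through B parallel to PJ meets line XP ⇒ N = (5/8, 3/8)
N = X + t·(P−X) with t = 5/8, so XN:NP = t:(1−t) = 5/8:3/8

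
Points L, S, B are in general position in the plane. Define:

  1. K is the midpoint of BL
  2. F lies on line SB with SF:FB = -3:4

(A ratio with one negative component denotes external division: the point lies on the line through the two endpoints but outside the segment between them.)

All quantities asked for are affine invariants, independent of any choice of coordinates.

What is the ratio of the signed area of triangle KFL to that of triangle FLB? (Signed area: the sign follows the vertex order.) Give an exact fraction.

Work in coordinates with L = (0, 0), S = (1, 0), B = (0, 1).
1. K is the midpoint of BL ⇒ K = (0, 1/2)
2. F lies on line SB with SF:FB = -3:4 ⇒ F = (4, -3)
2·[KFL] = -2, 2·[FLB] = -4
[KFL]:[FLB] = -2:-4 = 1/2

[KFL]:[FLB] = 1/2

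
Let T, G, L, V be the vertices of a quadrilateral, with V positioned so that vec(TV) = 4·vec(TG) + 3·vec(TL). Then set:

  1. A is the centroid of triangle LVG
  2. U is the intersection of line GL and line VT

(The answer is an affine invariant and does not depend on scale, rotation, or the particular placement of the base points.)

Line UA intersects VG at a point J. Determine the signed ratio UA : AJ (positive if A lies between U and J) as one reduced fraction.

Choose coordinates T = (0, 0), G = (1, 0), L = (0, 1), V = (4, 3).
1. A is the centroid of triangle LVG ⇒ A = (5/3, 4/3)
2. U is the intersection of line GL and line VT ⇒ U = (4/7, 3/7)
line UA meets VG at J = (11/2, 9/2)
A = U + t·(J−U) with t = 2/9, so UA:AJ = 2/9:7/9

UA:AJ = 2/7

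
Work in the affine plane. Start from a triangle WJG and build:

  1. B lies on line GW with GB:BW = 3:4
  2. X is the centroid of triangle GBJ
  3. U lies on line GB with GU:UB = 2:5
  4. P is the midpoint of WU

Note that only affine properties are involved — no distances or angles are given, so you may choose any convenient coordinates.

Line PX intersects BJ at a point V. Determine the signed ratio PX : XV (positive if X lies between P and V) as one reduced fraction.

Assign W = (0, 0), J = (1, 0), G = (0, 1) — the answer is frame-independent, so this choice is without loss of generality.
1. B lies on line GW with GB:BW = 3:4 ⇒ B = (0, 4/7)
2. X is the centroid of triangle GBJ ⇒ X = (1/3, 11/21)
3. U lies on line GB with GU:UB = 2:5 ⇒ U = (0, 43/49)
4. P is the midpoint of WU ⇒ P = (0, 43/98)
line PX meets BJ at V = (13/81, 272/567)
X = P + t·(V−P) with t = 27/13, so PX:XV = 27/13:-14/13

PX:XV = -27/14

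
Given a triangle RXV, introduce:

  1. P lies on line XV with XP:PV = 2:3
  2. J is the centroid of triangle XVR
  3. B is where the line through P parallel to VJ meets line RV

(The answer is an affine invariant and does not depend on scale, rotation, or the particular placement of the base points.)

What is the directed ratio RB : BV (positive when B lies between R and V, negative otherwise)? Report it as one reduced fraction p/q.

RB:BV = -8/3

Set R = (0, 0), X = (1, 0), V = (0, 1); any affine frame gives the same invariant.
1. P lies on line XV with XP:PV = 2:3 ⇒ P = (3/5, 2/5)
2. J is the centroid of triangle XVR ⇒ J = (1/3, 1/3)
3. B is where the line through P parallel to VJ meets line RV ⇒ B = (0, 8/5)
B = R + t·(V−R) with t = 8/5, so RB:BV = t:(1−t) = 8/5:-3/5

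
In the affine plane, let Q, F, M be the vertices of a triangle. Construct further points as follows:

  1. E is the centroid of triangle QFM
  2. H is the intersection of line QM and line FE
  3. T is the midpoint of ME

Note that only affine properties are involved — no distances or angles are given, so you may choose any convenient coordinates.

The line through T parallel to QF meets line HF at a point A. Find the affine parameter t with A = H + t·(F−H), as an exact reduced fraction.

t = -1/3

Assign Q = (0, 0), F = (1, 0), M = (0, 1) — the answer is frame-independent, so this choice is without loss of generality.
1. E is the centroid of triangle QFM ⇒ E = (1/3, 1/3)
2. H is the intersection of line QM and line FE ⇒ H = (0, 1/2)
3. T is the midpoint of ME ⇒ T = (1/6, 2/3)
through T parallel to QF: direction (1, 0); meets HF at A = (-1/3, 2/3)
A = H + t·(F−H) with t = -1/3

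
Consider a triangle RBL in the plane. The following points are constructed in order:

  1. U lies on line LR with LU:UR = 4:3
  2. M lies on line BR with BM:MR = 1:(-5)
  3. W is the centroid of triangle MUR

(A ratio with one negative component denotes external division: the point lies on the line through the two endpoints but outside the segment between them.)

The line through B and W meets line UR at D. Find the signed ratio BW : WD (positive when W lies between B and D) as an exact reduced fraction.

BW:WD = 7/5

Set R = (0, 0), B = (1, 0), L = (0, 1); any affine frame gives the same invariant.
1. U lies on line LR with LU:UR = 4:3 ⇒ U = (0, 3/7)
2. M lies on line BR with BM:MR = 1:(-5) ⇒ M = (5/4, 0)
3. W is the centroid of triangle MUR ⇒ W = (5/12, 1/7)
line BW meets UR at D = (0, 12/49)
W = B + t·(D−B) with t = 7/12, so BW:WD = 7/12:5/12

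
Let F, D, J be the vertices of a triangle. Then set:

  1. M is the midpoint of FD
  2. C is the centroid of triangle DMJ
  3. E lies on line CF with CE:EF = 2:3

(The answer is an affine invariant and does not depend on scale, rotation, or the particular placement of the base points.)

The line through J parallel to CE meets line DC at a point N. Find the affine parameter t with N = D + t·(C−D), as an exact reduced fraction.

t = 5/2

Choose coordinates F = (0, 0), D = (1, 0), J = (0, 1).
1. M is the midpoint of FD ⇒ M = (1/2, 0)
2. C is the centroid of triangle DMJ ⇒ C = (1/2, 1/3)
3. E lies on line CF with CE:EF = 2:3 ⇒ E = (3/10, 1/5)
through J parallel to CE: direction (-1/5, -2/15); meets DC at N = (-1/4, 5/6)
N = D + t·(C−D) with t = 5/2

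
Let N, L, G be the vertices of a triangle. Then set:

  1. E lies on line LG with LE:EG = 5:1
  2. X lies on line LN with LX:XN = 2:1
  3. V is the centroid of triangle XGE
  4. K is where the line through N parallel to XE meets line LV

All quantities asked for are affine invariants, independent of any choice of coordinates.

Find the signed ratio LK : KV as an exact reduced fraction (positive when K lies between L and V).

Set N = (0, 0), L = (1, 0), G = (0, 1); any affine frame gives the same invariant.
1. E lies on line LG with LE:EG = 5:1 ⇒ E = (1/6, 5/6)
2. X lies on line LN with LX:XN = 2:1 ⇒ X = (1/3, 0)
3. V is the centroid of triangle XGE ⇒ V = (1/6, 11/18)
4. K is where the line through N parallel to XE meets line LV ⇒ K = (-11/64, 55/64)
K = L + t·(V−L) with t = 45/32, so LK:KV = t:(1−t) = 45/32:-13/32

LK:KV = -45/13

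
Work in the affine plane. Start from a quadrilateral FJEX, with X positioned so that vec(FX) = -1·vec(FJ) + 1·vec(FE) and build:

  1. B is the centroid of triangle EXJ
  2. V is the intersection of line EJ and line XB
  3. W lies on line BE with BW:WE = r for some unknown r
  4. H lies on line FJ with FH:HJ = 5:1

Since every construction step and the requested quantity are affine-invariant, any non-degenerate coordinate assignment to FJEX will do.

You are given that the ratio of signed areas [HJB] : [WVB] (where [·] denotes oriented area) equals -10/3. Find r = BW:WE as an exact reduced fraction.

r = 1/4

Assign F = (0, 0), J = (1, 0), E = (0, 1), X = (-1, 1) — the answer is frame-independent, so this choice is without loss of generality.
1. B is the centroid of triangle EXJ ⇒ B = (0, 2/3)
2. V is the intersection of line EJ and line XB ⇒ V = (1/2, 1/2)
3. With BW:WE = r, write λ = r/(r+1) so W = B + λ·(E−B); W is affine-linear in λ
4. H lies on line FJ with FH:HJ = 5:1 ⇒ H = (5/6, 0)
Every point depending on W is an affine combination of W and λ-independent points, so each such coordinate is linear in λ; the λ² term in each signed area is a multiple of (E−B)×(E−B) = 0, so 2·[HJB] and 2·[WVB] are each linear in λ. Evaluating at λ=0 and λ=1:
  2·[HJB] = 1/9,   2·[WVB] = -1/6·λ
So [HJB]:[WVB] = (1/9) / (-1/6·λ). Setting this equal to -10/3:
  1/9 = -10/3·(-1/6·λ)  ⇒  λ = 1/5
Then r = λ/(1−λ) = (1/5)/(4/5) = 1/4. Check: with r = 1/4, W = (0, 11/15) and [HJB]:[WVB] = -10/3 as required.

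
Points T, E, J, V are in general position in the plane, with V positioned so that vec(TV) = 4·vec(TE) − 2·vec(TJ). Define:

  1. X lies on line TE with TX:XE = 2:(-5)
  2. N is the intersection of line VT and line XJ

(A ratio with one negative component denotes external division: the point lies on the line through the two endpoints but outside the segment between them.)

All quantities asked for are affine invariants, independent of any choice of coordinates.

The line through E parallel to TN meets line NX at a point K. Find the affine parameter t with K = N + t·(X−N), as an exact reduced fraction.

t = -3/2

Work in coordinates with T = (0, 0), E = (1, 0), J = (0, 1), V = (4, -2).
1. X lies on line TE with TX:XE = 2:(-5) ⇒ X = (-2/3, 0)
2. N is the intersection of line VT and line XJ ⇒ N = (-1/2, 1/4)
through E parallel to TN: direction (-1/2, 1/4); meets NX at K = (-1/4, 5/8)
K = N + t·(X−N) with t = -3/2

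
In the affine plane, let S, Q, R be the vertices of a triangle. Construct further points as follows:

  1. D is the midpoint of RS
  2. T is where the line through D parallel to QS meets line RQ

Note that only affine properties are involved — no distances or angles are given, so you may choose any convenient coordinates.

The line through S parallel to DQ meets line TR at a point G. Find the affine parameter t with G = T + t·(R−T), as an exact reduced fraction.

t = -3

Assign S = (0, 0), Q = (1, 0), R = (0, 1) — the answer is frame-independent, so this choice is without loss of generality.
1. D is the midpoint of RS ⇒ D = (0, 1/2)
2. T is where the line through D parallel to QS meets line RQ ⇒ T = (1/2, 1/2)
through S parallel to DQ: direction (1, -1/2); meets TR at G = (2, -1)
G = T + t·(R−T) with t = -3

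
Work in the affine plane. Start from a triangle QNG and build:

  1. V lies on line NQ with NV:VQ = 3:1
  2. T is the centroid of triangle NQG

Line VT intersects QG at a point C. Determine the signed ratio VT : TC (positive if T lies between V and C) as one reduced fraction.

VT:TC = -1/4

Set Q = (0, 0), N = (1, 0), G = (0, 1); any affine frame gives the same invariant.
1. V lies on line NQ with NV:VQ = 3:1 ⇒ V = (1/4, 0)
2. T is the centroid of triangle NQG ⇒ T = (1/3, 1/3)
line VT meets QG at C = (0, -1)
T = V + t·(C−V) with t = -1/3, so VT:TC = -1/3:4/3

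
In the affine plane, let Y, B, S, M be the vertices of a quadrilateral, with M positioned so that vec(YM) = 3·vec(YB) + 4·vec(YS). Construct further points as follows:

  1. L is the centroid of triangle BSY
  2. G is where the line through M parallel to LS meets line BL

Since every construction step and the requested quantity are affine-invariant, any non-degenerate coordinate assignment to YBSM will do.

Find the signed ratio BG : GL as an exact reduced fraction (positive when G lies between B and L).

BG:GL = -8/9

Assign Y = (0, 0), B = (1, 0), S = (0, 1), M = (3, 4) — the answer is frame-independent, so this choice is without loss of generality.
1. L is the centroid of triangle BSY ⇒ L = (1/3, 1/3)
2. G is where the line through M parallel to LS meets line BL ⇒ G = (19/3, -8/3)
G = B + t·(L−B) with t = -8, so BG:GL = t:(1−t) = -8:9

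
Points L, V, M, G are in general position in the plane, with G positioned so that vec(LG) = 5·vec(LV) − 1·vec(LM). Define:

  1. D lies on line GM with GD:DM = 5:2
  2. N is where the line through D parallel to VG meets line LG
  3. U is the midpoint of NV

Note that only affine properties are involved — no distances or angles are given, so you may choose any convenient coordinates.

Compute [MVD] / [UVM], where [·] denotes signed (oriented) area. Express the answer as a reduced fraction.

[MVD]:[UVM] = -4/27

Work in coordinates with L = (0, 0), V = (1, 0), M = (0, 1), G = (5, -1).
1. D lies on line GM with GD:DM = 5:2 ⇒ D = (10/7, 3/7)
2. N is where the line through D parallel to VG meets line LG ⇒ N = (110/7, -22/7)
3. U is the midpoint of NV ⇒ U = (117/14, -11/7)
2·[MVD] = 6/7, 2·[UVM] = -81/14
[MVD]:[UVM] = 6/7:-81/14 = -4/27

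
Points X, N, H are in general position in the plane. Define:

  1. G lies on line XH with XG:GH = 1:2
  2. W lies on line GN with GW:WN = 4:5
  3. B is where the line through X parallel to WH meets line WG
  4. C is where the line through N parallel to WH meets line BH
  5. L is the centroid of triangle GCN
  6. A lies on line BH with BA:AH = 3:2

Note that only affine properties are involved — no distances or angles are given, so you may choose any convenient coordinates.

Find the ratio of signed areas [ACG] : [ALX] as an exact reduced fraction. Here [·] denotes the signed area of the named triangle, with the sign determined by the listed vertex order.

Assign X = (0, 0), N = (1, 0), H = (0, 1) — the answer is frame-independent, so this choice is without loss of generality.
1. G lies on line XH with XG:GH = 1:2 ⇒ G = (0, 1/3)
2. W lies on line GN with GW:WN = 4:5 ⇒ W = (4/9, 5/27)
3. B is where the line through X parallel to WH meets line WG ⇒ B = (-2/9, 11/27)
4. C is where the line through N parallel to WH meets line BH ⇒ C = (5/27, 121/81)
5. L is the centroid of triangle GCN ⇒ L = (32/81, 148/243)
6. A lies on line BH with BA:AH = 3:2 ⇒ A = (-4/45, 103/135)
2·[ACG] = -74/405, 2·[ALX] = -16/45
[ACG]:[ALX] = -74/405:-16/45 = 37/72

[ACG]:[ALX] = 37/72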